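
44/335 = 44/335 = 0.13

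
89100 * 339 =30204900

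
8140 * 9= 73260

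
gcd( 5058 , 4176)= 18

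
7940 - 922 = 7018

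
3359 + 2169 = 5528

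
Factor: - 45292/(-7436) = 11^( -1 )*67^1 = 67/11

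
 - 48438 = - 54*897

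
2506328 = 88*28481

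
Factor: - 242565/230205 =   -  149^(-1 )*157^1 = - 157/149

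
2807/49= 57+2/7 = 57.29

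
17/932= 17/932  =  0.02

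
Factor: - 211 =-211^1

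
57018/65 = 4386/5 = 877.20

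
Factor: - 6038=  - 2^1*3019^1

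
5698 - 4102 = 1596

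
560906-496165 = 64741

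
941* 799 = 751859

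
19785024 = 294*67296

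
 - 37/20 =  - 37/20= - 1.85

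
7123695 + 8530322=15654017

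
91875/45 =6125/3=2041.67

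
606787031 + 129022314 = 735809345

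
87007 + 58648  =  145655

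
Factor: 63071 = 59^1*1069^1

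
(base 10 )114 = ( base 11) A4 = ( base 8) 162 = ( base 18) 66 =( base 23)4m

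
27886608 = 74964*372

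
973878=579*1682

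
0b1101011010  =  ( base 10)858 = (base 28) 12i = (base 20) 22i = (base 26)170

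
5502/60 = 91 + 7/10 =91.70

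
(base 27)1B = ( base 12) 32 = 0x26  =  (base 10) 38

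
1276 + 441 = 1717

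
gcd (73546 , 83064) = 2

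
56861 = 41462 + 15399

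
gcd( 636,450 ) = 6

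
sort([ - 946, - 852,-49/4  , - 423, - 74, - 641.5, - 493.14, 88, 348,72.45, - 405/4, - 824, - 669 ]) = [ - 946, - 852, - 824, - 669, - 641.5, - 493.14, - 423 , - 405/4,  -  74, - 49/4, 72.45,  88 , 348 ] 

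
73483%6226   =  4997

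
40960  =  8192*5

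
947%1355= 947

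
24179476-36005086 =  - 11825610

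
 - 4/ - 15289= 4/15289 = 0.00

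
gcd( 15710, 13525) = 5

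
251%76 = 23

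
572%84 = 68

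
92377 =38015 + 54362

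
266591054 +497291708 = 763882762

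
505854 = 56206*9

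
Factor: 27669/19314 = 9223/6438 = 2^( - 1)*3^( - 1 ) *23^1*29^(- 1 )*37^( - 1)*401^1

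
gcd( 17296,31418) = 46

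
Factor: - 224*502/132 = -2^4*3^( - 1 ) * 7^1*11^( - 1) * 251^1 = -28112/33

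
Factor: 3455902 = 2^1*1727951^1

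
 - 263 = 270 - 533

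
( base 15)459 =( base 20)294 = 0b1111011000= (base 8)1730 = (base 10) 984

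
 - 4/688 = - 1 + 171/172 = - 0.01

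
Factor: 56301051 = 3^1*18767017^1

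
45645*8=365160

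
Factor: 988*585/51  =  192660/17=2^2*3^1*5^1*13^2*17^(  -  1)*19^1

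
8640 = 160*54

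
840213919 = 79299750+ 760914169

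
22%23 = 22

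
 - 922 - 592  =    -  1514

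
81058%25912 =3322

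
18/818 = 9/409=0.02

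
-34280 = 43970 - 78250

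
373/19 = 373/19 = 19.63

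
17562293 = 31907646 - 14345353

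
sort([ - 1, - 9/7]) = [ - 9/7, - 1]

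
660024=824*801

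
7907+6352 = 14259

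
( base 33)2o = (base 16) 5A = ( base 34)2m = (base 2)1011010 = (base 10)90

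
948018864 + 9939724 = 957958588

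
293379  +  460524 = 753903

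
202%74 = 54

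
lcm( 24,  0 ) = 0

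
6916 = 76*91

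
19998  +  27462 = 47460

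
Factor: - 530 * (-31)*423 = 6949890 = 2^1* 3^2 *5^1 * 31^1  *47^1*53^1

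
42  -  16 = 26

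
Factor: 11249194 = 2^1*11^1 * 511327^1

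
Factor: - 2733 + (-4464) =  - 3^1*2399^1= -7197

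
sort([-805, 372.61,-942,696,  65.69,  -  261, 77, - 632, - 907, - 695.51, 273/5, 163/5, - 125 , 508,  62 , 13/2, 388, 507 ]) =[-942, - 907  , - 805, - 695.51, - 632, - 261,-125, 13/2 , 163/5,273/5,62,65.69 , 77, 372.61, 388 , 507,  508, 696 ]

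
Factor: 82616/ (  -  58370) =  - 2^2*5^( - 1)*13^( - 1)*23^1 = -92/65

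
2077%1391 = 686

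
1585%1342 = 243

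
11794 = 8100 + 3694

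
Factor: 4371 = 3^1*31^1*47^1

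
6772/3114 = 2  +  272/1557 = 2.17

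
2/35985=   2/35985= 0.00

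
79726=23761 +55965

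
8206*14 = 114884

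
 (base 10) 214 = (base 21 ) A4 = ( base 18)BG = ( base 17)ca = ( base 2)11010110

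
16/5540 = 4/1385 = 0.00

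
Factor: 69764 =2^2*107^1*163^1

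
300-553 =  - 253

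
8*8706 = 69648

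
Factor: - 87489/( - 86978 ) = 2^( - 1 ) * 3^2 * 157^(- 1 )*277^( - 1 )*9721^1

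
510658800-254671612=255987188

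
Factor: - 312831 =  - 3^2*34759^1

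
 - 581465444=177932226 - 759397670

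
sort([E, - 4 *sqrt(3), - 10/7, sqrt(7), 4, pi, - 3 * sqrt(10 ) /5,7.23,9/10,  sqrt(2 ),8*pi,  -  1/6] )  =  [-4*sqrt ( 3),-3*sqrt( 10 ) /5, - 10/7 ,  -  1/6, 9/10, sqrt(2) , sqrt (7 ),E, pi,4,7.23,8*pi]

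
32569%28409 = 4160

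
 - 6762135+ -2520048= - 9282183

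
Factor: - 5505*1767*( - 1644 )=2^2*3^3*5^1*19^1 * 31^1 * 137^1*367^1 = 15991738740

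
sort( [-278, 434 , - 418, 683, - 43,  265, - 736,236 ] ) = [  -  736, -418, -278, - 43,236, 265 , 434,  683]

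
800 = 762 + 38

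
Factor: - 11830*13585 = -160710550 = - 2^1*5^2*7^1*11^1*13^3 *19^1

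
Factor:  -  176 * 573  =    -  2^4*3^1*11^1*191^1 = - 100848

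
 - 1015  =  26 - 1041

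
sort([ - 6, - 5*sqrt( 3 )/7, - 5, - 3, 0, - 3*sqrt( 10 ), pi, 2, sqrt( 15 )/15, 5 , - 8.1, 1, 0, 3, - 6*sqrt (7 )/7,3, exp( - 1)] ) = [  -  3*sqrt( 10), - 8.1,- 6, - 5, -3, - 6*sqrt(7)/7, - 5*sqrt(3)/7, 0,0, sqrt( 15)/15,  exp( - 1),  1,2 , 3,3, pi, 5 ]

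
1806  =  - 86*( - 21)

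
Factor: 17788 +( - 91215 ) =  - 101^1*727^1 = -73427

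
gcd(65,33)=1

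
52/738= 26/369  =  0.07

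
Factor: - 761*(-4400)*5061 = 2^4 *3^1*5^2*7^1*11^1*241^1*761^1 = 16946252400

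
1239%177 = 0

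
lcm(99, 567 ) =6237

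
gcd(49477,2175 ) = 1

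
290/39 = 290/39 = 7.44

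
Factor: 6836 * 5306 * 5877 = 213169462632 = 2^3*3^2*7^1 * 379^1*653^1*1709^1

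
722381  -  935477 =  - 213096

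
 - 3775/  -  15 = 755/3 =251.67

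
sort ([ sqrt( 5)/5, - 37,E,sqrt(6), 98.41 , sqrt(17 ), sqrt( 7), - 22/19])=[-37, - 22/19,  sqrt(5 ) /5, sqrt(6)  ,  sqrt(7 ) , E, sqrt( 17),98.41 ] 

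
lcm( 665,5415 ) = 37905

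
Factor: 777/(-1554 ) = - 1/2 = - 2^( -1) 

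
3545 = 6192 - 2647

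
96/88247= 96/88247 = 0.00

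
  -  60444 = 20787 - 81231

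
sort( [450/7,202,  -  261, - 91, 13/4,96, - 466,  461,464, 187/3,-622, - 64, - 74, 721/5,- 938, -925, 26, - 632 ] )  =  [-938 , - 925, - 632,- 622  , - 466, - 261,-91, - 74 , - 64,  13/4,  26,187/3,450/7, 96,721/5,202,  461,464 ] 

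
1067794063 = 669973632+397820431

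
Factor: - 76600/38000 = - 383/190 = -2^ ( - 1 )* 5^(- 1)*19^(  -  1) *383^1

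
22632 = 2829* 8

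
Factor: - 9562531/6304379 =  - 11^1*869321^1*6304379^( - 1 )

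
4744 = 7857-3113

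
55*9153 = 503415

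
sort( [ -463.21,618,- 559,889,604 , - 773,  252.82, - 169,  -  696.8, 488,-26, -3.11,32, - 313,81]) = [- 773, - 696.8, - 559, - 463.21, - 313,- 169,  -  26 , - 3.11, 32,81,252.82,488,604 , 618,889 ] 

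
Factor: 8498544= 2^4*3^1*101^1*1753^1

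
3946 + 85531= 89477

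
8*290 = 2320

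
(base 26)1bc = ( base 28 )16m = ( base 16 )3CE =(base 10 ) 974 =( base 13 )59C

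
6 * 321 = 1926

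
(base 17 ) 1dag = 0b10001010011000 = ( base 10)8856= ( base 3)110011000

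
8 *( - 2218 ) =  - 17744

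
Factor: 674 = 2^1 * 337^1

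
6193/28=6193/28  =  221.18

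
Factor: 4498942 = 2^1*7^1*211^1*1523^1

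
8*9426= 75408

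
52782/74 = 26391/37 = 713.27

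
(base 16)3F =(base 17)3c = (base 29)25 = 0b111111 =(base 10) 63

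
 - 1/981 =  - 1 + 980/981  =  -0.00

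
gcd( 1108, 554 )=554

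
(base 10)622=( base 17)22a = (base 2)1001101110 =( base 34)ia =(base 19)1DE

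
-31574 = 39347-70921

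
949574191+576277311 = 1525851502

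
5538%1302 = 330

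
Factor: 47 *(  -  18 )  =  -846 =-2^1*3^2*47^1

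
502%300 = 202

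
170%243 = 170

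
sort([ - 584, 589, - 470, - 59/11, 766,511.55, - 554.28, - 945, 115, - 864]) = [ - 945, - 864, - 584, - 554.28, - 470, - 59/11, 115,511.55, 589, 766]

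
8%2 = 0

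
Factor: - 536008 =-2^3*11^1 * 6091^1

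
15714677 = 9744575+5970102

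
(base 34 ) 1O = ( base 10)58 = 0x3A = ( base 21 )2g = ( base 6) 134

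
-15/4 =-4+1/4 = - 3.75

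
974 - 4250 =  - 3276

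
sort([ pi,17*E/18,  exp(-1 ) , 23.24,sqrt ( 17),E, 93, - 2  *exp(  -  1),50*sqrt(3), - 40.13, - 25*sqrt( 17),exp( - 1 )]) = [ - 25*sqrt( 17),- 40.13, - 2* exp( - 1),exp( - 1 ),  exp(-1 ),17*E/18, E, pi,sqrt( 17),23.24, 50*sqrt( 3), 93 ]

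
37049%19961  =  17088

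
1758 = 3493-1735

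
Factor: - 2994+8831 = 5837 = 13^1 *449^1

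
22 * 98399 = 2164778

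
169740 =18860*9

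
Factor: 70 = 2^1*  5^1*7^1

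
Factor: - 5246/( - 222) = 3^( - 1 )*37^( - 1 )*43^1*61^1 = 2623/111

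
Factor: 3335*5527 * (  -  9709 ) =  - 178961579405 = - 5^1*7^1 * 19^1*23^1*29^1*73^1*5527^1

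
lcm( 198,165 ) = 990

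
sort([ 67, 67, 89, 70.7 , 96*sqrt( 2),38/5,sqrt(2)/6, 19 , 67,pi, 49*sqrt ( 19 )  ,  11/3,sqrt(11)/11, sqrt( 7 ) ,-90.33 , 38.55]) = [ - 90.33 , sqrt(2 )/6,sqrt( 11 )/11 , sqrt(7 ), pi , 11/3, 38/5,  19,38.55 , 67,67, 67 , 70.7,89,96*sqrt(2) , 49*sqrt( 19)] 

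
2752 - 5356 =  - 2604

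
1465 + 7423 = 8888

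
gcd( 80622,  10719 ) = 27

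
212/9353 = 212/9353 = 0.02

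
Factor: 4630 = 2^1*5^1 * 463^1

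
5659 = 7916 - 2257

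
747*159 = 118773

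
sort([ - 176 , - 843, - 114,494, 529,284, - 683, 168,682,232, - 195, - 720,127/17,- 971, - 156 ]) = [ - 971, - 843, - 720, - 683, - 195, - 176, - 156, - 114,127/17,168,232,284, 494,529,682]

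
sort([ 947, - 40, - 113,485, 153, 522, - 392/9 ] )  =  [-113, - 392/9, - 40, 153,485,522,947] 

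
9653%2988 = 689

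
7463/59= 7463/59= 126.49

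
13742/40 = 343 + 11/20=343.55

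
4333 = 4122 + 211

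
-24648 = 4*( - 6162 ) 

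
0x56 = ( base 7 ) 152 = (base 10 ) 86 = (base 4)1112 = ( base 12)72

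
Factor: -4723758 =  - 2^1*3^4*13^1*2243^1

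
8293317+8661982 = 16955299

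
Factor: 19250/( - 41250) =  - 7/15 =- 3^( - 1 )*5^(-1) * 7^1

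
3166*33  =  104478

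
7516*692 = 5201072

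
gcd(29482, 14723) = 1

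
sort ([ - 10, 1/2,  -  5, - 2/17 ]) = [ -10, - 5, - 2/17,1/2]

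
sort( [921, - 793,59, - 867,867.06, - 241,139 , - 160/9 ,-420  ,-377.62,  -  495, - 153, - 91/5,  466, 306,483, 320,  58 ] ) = [ - 867, - 793, - 495, - 420, - 377.62, - 241 , - 153, - 91/5, - 160/9,58,59,139,306,320,466, 483,867.06, 921]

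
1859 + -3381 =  - 1522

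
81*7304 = 591624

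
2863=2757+106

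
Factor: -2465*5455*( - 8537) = 114793410775 = 5^2 * 17^1  *  29^1*1091^1*8537^1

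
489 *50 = 24450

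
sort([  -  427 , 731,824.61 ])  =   [-427 , 731, 824.61]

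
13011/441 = 29 + 74/147 = 29.50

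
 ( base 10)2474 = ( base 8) 4652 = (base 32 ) 2da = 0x9aa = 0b100110101010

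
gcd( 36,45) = 9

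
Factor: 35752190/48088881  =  2^1 * 3^ ( - 2) * 5^1 * 17^2*89^1 * 139^1*5343209^( - 1 ) 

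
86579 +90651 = 177230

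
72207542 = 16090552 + 56116990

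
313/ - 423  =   - 313/423 =- 0.74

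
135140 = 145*932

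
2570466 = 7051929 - 4481463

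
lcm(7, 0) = 0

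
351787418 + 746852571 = 1098639989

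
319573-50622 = 268951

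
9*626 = 5634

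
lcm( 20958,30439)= 1278438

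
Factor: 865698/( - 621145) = -2^1*3^1*5^( - 1)*7^( - 1)*157^1*919^1 * 17747^(-1)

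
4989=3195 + 1794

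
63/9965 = 63/9965 =0.01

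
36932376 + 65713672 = 102646048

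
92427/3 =30809 =30809.00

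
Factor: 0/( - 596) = 0= 0^1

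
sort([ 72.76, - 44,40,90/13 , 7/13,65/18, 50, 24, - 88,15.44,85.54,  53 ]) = [ - 88 ,-44, 7/13,65/18, 90/13, 15.44,24,  40,50, 53, 72.76,  85.54 ]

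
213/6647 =213/6647  =  0.03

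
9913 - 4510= 5403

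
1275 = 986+289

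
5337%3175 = 2162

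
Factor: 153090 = 2^1*3^7*5^1*7^1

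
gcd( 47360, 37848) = 8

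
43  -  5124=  - 5081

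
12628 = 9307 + 3321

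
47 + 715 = 762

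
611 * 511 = 312221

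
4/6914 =2/3457=0.00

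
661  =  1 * 661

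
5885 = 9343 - 3458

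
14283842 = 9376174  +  4907668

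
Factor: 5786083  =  5786083^1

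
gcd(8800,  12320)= 1760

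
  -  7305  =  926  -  8231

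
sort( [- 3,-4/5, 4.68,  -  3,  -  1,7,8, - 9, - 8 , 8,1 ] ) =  [-9, - 8,-3, - 3, - 1, - 4/5 , 1, 4.68 , 7,8, 8 ] 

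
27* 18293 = 493911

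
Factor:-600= - 2^3*3^1*5^2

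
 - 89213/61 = -1463 + 30/61 = -1462.51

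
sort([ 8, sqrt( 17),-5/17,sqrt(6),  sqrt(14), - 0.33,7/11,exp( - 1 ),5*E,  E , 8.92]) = [  -  0.33, - 5/17, exp( - 1),7/11,sqrt( 6),  E  ,  sqrt(14 ),  sqrt(17), 8, 8.92, 5*E] 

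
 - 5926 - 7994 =  -  13920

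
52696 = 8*6587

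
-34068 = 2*( - 17034 )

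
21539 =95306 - 73767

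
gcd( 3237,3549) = 39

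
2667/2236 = 2667/2236 = 1.19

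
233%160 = 73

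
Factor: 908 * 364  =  330512= 2^4* 7^1*13^1 * 227^1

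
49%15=4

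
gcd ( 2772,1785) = 21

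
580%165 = 85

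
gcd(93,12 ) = 3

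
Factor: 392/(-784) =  - 2^ ( - 1 ) = - 1/2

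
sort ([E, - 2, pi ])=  [ - 2,E, pi]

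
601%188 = 37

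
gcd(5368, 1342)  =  1342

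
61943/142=61943/142 =436.22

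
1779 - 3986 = -2207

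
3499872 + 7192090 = 10691962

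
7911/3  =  2637 = 2637.00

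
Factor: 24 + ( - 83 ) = - 59 = -59^1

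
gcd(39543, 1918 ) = 7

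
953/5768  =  953/5768=0.17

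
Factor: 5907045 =3^1*5^1 * 197^1 * 1999^1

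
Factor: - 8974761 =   -  3^1*23^1 * 130069^1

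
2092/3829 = 2092/3829 = 0.55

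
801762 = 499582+302180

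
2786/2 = 1393 = 1393.00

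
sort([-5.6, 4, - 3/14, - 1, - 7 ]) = [ -7, - 5.6, - 1, - 3/14 , 4]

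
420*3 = 1260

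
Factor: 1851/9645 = 5^( -1)*617^1*643^(  -  1 ) = 617/3215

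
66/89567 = 66/89567 = 0.00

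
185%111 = 74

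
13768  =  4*3442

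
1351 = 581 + 770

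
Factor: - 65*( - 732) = 2^2* 3^1 * 5^1 * 13^1*61^1 = 47580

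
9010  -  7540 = 1470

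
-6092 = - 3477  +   - 2615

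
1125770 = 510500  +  615270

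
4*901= 3604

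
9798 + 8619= 18417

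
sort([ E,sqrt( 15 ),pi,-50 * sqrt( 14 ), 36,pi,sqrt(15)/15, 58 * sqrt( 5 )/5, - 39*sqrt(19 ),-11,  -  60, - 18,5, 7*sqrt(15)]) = [-50*sqrt( 14), - 39*sqrt( 19 ), - 60, - 18, - 11,sqrt(15 ) /15,E , pi, pi,sqrt( 15 ),5,58*sqrt(5 ) /5, 7*sqrt (15 ) , 36] 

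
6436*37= 238132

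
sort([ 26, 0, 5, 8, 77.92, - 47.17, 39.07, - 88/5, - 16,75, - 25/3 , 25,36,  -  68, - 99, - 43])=[-99, - 68, - 47.17,- 43, - 88/5,-16, - 25/3, 0, 5  ,  8, 25, 26, 36, 39.07, 75, 77.92] 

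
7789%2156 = 1321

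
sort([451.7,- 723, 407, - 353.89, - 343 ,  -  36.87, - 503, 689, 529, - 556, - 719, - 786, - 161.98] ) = [ - 786, - 723 , - 719, - 556, - 503, - 353.89, -343  , - 161.98 , - 36.87,407, 451.7, 529,689] 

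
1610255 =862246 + 748009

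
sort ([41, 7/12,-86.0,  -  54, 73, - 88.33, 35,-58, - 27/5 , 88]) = [- 88.33,-86.0,-58,-54,-27/5,7/12, 35,41,73,  88]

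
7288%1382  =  378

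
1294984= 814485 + 480499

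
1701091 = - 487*( - 3493)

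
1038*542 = 562596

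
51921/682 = 51921/682 = 76.13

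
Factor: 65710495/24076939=5^1 * 41^1 * 320539^1*24076939^( - 1)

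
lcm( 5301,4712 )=42408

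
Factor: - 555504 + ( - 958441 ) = - 5^1 * 29^1*53^1 *197^1 = -1513945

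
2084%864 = 356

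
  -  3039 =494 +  - 3533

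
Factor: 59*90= 5310 = 2^1*3^2*5^1*59^1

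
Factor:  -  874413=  - 3^2*97157^1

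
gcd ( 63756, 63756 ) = 63756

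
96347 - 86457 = 9890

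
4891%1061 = 647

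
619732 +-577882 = 41850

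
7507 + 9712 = 17219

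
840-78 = 762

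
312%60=12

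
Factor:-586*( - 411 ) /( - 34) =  - 120423/17 = - 3^1 * 17^( - 1)*137^1*293^1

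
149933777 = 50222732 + 99711045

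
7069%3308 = 453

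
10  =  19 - 9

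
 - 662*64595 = -42761890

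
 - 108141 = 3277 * (-33 )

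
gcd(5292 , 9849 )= 147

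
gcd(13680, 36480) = 4560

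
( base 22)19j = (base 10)701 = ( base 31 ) MJ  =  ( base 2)1010111101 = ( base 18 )22H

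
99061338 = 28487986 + 70573352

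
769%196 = 181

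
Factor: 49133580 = 2^2 * 3^1*5^1 * 41^1* 19973^1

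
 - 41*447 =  - 18327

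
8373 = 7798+575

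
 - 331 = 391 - 722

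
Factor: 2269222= 2^1*1134611^1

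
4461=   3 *1487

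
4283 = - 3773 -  - 8056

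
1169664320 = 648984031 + 520680289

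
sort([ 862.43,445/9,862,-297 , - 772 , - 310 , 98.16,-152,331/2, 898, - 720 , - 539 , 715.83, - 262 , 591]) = [-772,-720, - 539, - 310,-297,-262, - 152, 445/9 , 98.16, 331/2, 591, 715.83, 862 , 862.43, 898] 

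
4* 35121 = 140484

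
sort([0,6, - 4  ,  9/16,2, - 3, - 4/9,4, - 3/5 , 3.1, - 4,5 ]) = [ - 4, - 4, - 3, - 3/5, - 4/9,  0 , 9/16, 2 , 3.1,4,5,  6]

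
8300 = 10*830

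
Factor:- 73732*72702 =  - 2^3*3^2*7^1*577^1*18433^1=   - 5360463864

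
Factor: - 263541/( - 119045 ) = 321/145 = 3^1*5^ (-1 )*29^(  -  1) * 107^1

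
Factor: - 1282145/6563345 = -256429/1312669 = -149^1*  1721^1*1312669^(-1)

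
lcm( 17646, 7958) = 405858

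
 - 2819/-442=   6 + 167/442  =  6.38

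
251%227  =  24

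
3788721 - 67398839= - 63610118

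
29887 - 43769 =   -  13882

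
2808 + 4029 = 6837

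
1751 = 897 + 854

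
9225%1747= 490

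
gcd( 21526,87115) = 1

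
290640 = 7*41520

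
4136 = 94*44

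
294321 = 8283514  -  7989193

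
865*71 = 61415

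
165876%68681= 28514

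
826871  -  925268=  - 98397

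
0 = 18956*0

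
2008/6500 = 502/1625  =  0.31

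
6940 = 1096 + 5844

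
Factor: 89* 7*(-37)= -23051 = -  7^1 * 37^1*89^1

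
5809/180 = 5809/180 = 32.27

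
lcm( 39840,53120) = 159360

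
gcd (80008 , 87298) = 2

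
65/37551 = 65/37551 = 0.00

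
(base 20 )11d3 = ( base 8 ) 20727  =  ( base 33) 7VH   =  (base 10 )8663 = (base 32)8EN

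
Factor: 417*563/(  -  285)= - 5^( - 1 )*19^( - 1 )*139^1*563^1 = -  78257/95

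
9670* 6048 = 58484160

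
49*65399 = 3204551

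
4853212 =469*10348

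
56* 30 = 1680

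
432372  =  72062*6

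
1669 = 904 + 765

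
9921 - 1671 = 8250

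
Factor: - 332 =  - 2^2*83^1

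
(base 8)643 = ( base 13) 263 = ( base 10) 419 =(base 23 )I5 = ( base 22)J1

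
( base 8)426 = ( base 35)7x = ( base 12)1b2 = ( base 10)278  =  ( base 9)338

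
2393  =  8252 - 5859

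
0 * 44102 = 0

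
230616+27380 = 257996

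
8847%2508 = 1323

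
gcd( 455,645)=5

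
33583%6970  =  5703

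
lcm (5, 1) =5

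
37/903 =37/903  =  0.04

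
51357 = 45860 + 5497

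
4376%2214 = 2162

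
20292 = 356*57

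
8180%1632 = 20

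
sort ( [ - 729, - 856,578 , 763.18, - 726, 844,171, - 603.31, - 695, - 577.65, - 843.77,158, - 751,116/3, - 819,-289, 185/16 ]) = [-856, -843.77 ,-819, - 751, - 729, - 726, - 695,  -  603.31, - 577.65, - 289, 185/16, 116/3,158,171 , 578,763.18, 844] 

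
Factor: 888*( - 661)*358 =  - 210134544 = - 2^4*3^1*37^1*179^1*661^1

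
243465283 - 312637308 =  -  69172025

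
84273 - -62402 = 146675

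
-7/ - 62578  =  7/62578 = 0.00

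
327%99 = 30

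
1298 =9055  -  7757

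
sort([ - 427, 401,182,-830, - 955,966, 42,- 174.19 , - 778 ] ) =[-955, - 830,- 778, - 427,- 174.19, 42,182, 401 , 966]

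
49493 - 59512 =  - 10019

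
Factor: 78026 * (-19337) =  - 2^1 * 13^1  *  61^1*317^1 * 3001^1 = - 1508788762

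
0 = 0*6224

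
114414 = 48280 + 66134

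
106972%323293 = 106972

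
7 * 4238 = 29666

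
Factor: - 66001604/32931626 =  - 2^1*7^(-2) * 13^ ( - 1 ) * 31^1* 373^1*1427^1*25849^(  -  1) = - 33000802/16465813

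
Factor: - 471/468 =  - 157/156 = - 2^( - 2)*3^(- 1)*13^( - 1)*157^1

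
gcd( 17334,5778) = 5778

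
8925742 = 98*91079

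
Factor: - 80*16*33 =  - 2^8*3^1*5^1*11^1 = - 42240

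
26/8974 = 13/4487= 0.00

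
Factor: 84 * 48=2^6 * 3^2*7^1 = 4032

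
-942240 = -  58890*16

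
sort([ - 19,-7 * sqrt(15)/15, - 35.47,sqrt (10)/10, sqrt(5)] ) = [-35.47, - 19, - 7*sqrt (15 ) /15,sqrt (10)/10 , sqrt(5 ) ] 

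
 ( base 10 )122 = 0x7a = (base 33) 3n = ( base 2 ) 1111010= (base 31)3T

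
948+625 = 1573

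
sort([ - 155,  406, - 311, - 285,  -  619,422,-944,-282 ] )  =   [ - 944 , - 619, - 311, - 285, - 282, - 155 , 406,422] 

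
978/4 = 244 + 1/2 = 244.50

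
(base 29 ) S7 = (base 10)819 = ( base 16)333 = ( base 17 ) 2e3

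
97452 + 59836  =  157288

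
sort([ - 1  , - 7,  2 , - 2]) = [ - 7, - 2, - 1, 2]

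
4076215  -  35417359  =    -  31341144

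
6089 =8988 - 2899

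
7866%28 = 26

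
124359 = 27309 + 97050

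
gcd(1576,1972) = 4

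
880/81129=880/81129=0.01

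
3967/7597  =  3967/7597 = 0.52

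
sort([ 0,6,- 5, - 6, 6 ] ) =[-6, - 5,0, 6, 6 ] 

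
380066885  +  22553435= 402620320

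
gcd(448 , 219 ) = 1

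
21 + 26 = 47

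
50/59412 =25/29706 = 0.00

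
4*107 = 428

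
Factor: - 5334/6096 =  - 7/8 = -2^(-3 )*7^1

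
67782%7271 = 2343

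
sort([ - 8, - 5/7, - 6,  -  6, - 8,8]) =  [ - 8,  -  8, - 6, - 6, - 5/7, 8 ]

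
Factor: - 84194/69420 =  - 473/390 = - 2^(-1)*3^ ( - 1)*5^( - 1 )*11^1*13^(-1) * 43^1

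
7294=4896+2398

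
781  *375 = 292875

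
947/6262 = 947/6262 = 0.15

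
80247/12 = 6687  +  1/4 = 6687.25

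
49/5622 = 49/5622 = 0.01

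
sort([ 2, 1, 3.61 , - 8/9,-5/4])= [ - 5/4, - 8/9, 1 , 2,  3.61 ] 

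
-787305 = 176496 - 963801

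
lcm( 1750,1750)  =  1750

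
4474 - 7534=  - 3060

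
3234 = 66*49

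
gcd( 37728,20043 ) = 1179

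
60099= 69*871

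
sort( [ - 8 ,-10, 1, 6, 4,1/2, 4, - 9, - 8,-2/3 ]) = [ - 10, - 9, - 8, - 8, - 2/3,1/2, 1, 4,4, 6]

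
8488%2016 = 424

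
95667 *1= 95667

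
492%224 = 44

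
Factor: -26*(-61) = 1586=2^1*  13^1*61^1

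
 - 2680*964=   - 2583520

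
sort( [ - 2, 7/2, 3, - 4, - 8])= [ - 8, - 4, - 2,3,7/2 ]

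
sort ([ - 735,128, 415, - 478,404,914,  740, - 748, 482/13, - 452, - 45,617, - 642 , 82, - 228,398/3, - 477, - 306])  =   [-748, - 735, - 642,  -  478, -477, - 452, - 306,-228, - 45,482/13, 82,128,398/3,404,415, 617, 740,914]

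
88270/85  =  1038 + 8/17 =1038.47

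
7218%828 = 594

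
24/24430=12/12215 = 0.00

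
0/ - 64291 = 0/1 = - 0.00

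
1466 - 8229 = -6763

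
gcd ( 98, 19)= 1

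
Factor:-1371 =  - 3^1*457^1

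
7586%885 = 506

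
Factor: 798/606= 7^1*19^1*101^(-1 ) = 133/101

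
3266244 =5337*612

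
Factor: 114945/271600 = 237/560 =2^(- 4)*3^1 *5^(-1) * 7^( - 1 ) *79^1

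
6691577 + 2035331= 8726908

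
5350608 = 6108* 876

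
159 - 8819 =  - 8660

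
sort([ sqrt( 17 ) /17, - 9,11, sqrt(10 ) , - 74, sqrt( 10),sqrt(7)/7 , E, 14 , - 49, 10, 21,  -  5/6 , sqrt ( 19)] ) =[ - 74,-49, - 9,-5/6,sqrt( 17) /17,sqrt( 7 ) /7,E,  sqrt(10),sqrt( 10),sqrt( 19),10  ,  11,14,21]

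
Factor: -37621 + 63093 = 25472 = 2^7*199^1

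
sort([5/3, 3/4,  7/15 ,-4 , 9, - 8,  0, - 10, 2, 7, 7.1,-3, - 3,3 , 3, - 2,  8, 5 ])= [ - 10, - 8, - 4,-3, -3 , - 2,0,7/15, 3/4,5/3,2, 3, 3,  5, 7, 7.1,  8 , 9]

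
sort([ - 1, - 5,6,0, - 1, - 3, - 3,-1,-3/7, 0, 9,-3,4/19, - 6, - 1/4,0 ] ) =[ - 6, - 5, - 3, - 3, - 3, - 1 ,-1, - 1, - 3/7 , - 1/4, 0,0,0 , 4/19,6,  9 ]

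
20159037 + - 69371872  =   - 49212835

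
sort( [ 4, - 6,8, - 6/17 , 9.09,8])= [-6, - 6/17, 4,8,8, 9.09]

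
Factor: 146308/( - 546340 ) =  -5^(  -  1)*59^(-1)*79^1 = - 79/295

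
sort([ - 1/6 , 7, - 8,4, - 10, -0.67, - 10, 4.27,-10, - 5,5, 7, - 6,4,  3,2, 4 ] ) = [ - 10, - 10 , - 10, - 8, - 6, -5, - 0.67, - 1/6, 2, 3, 4,4,4,4.27, 5, 7 , 7 ]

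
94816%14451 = 8110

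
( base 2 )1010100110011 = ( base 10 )5427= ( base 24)9A3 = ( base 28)6pn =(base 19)f0c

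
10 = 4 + 6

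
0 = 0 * 3863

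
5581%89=63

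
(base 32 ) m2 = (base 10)706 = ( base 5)10311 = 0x2c2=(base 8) 1302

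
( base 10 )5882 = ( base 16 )16FA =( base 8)13372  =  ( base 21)D72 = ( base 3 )22001212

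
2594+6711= 9305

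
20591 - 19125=1466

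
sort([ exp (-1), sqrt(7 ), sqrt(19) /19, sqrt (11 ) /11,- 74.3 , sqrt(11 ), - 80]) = [ - 80, - 74.3,sqrt( 19)/19, sqrt(11)/11,exp( - 1),sqrt( 7),sqrt(11)] 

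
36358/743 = 48 +694/743 = 48.93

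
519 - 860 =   -  341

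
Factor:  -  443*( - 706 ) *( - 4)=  - 1251032=-2^3*353^1*443^1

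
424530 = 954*445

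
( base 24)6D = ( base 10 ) 157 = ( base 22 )73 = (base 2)10011101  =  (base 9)184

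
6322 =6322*1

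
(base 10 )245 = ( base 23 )af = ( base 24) A5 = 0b11110101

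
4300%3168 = 1132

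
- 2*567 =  - 1134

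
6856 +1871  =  8727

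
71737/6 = 71737/6 = 11956.17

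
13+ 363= 376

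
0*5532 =0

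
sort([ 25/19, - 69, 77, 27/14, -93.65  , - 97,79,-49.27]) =[-97 , - 93.65,  -  69,- 49.27 , 25/19, 27/14,77,79 ]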